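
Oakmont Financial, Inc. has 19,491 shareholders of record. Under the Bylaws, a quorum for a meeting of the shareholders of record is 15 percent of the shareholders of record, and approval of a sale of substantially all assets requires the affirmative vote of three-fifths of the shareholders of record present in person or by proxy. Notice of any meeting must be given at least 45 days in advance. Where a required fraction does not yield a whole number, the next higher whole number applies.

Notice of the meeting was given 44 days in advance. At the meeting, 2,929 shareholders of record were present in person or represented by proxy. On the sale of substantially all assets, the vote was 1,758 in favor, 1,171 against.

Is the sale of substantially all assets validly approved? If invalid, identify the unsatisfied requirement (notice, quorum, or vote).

Notice: 44 days given; 45 required. Not satisfied.
Quorum: 15% of 19,491 = 2,923.65, rounded up to 2,924; 2,929 present. Satisfied.
Vote: requires three-fifths of those present (2,929); 3/5 of 2929 = 1757.40, rounded up to 1758, so 1,758 needed; 1,758 in favor. Satisfied.

Invalid — notice requirement not satisfied.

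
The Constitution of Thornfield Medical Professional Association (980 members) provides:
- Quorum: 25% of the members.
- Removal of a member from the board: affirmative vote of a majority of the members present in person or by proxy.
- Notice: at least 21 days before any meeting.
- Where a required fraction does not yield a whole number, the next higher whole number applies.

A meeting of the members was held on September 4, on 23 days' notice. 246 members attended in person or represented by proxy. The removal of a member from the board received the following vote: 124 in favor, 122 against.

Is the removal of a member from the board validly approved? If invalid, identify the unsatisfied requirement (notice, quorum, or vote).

Valid — all requirements satisfied.

Notice: 23 days given; 21 required. Satisfied.
Quorum: 25% of 980 = 245; 246 present. Satisfied.
Vote: requires a majority of those present (246); a majority of 246 is 124, so 124 needed; 124 in favor. Satisfied.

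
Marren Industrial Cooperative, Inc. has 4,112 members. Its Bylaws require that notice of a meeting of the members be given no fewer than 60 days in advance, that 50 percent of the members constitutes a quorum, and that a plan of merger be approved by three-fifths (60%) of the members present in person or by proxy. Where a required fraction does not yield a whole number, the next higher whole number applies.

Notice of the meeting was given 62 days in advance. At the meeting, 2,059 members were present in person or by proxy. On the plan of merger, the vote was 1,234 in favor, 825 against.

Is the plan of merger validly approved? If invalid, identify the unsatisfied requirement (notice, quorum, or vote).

Notice: 62 days given; 60 required. Satisfied.
Quorum: 50% of 4,112 = 2,056; 2,059 present. Satisfied.
Vote: requires three-fifths of those present (2,059); 3/5 of 2059 = 1235.40, rounded up to 1236, so 1,236 needed; 1,234 in favor. Not satisfied.

Invalid — vote requirement not satisfied.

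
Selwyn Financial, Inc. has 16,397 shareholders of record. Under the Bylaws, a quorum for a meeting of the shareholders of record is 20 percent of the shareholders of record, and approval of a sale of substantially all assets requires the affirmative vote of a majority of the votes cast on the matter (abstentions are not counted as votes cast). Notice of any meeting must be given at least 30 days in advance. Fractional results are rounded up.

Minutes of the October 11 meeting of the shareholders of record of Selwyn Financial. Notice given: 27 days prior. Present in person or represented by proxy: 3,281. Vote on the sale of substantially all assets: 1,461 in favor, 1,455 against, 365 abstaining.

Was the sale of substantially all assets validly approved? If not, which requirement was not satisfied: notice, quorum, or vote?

Invalid — notice requirement not satisfied.

Notice: 27 days given; 30 required. Not satisfied.
Quorum: 20% of 16,397 = 3,279.40, rounded up to 3,280; 3,281 present. Satisfied.
Vote: requires a majority of the votes cast (3,281 − 365 abstaining = 2,916); a majority of 2916 is 1459, so 1,459 needed; 1,461 in favor. Satisfied.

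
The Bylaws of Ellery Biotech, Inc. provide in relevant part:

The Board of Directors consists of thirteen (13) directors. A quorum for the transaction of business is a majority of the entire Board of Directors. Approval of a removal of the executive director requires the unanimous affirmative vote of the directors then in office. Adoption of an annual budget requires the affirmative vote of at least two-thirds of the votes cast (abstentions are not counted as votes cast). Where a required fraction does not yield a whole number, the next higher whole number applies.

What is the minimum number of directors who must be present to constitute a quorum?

7

A majority of 13 is 7.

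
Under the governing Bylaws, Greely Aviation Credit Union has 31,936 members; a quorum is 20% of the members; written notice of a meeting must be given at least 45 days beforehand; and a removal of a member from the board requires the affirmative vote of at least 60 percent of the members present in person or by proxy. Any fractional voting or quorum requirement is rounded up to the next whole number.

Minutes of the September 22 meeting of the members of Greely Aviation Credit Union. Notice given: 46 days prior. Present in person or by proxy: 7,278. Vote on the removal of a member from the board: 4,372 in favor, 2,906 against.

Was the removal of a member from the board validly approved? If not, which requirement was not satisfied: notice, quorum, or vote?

Valid — all requirements satisfied.

Notice: 46 days given; 45 required. Satisfied.
Quorum: 20% of 31,936 = 6,387.20, rounded up to 6,388; 7,278 present. Satisfied.
Vote: requires three-fifths of those present (7,278); 3/5 of 7278 = 4366.80, rounded up to 4367, so 4,367 needed; 4,372 in favor. Satisfied.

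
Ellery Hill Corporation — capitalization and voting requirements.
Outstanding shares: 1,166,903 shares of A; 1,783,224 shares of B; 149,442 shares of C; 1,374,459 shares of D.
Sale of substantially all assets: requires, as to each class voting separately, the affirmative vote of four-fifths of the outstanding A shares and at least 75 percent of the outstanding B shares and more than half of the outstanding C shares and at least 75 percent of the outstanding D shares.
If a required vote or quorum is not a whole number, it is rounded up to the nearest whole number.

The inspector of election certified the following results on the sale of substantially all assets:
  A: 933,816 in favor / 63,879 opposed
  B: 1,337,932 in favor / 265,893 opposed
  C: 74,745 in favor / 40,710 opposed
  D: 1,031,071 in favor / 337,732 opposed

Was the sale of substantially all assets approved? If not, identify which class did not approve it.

A: 4/5 of 1166903 = 933522.40, rounded up to 933523; 933,523 required, 933,816 in favor — approved.
B: 3/4 of 1783224 = 1337418; 1,337,418 required, 1,337,932 in favor — approved.
C: a majority of 149442 is 74722; 74,722 required, 74,745 in favor — approved.
D: 3/4 of 1374459 = 1030844.25, rounded up to 1030845; 1,030,845 required, 1,031,071 in favor — approved.

Approved — every class gave the required vote.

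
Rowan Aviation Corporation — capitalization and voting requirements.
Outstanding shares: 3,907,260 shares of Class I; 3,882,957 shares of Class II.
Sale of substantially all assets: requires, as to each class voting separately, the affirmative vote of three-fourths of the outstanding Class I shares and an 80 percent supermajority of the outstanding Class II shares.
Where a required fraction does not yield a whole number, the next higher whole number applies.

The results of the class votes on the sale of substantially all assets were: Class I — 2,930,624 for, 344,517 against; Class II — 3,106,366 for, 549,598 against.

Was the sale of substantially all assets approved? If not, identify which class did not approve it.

Approved — every class gave the required vote.

Class I: 3/4 of 3907260 = 2930445; 2,930,445 required, 2,930,624 in favor — approved.
Class II: 4/5 of 3882957 = 3106365.60, rounded up to 3106366; 3,106,366 required, 3,106,366 in favor — approved.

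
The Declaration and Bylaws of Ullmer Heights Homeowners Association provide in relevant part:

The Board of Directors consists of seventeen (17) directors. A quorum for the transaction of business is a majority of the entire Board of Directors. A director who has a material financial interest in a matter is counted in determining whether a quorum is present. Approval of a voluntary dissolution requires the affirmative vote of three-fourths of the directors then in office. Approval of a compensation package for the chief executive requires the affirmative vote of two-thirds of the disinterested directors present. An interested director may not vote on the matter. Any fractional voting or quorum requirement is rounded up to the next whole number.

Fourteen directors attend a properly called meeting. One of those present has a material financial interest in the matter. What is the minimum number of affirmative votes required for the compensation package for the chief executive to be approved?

9

The compensation package for the chief executive requires two-thirds of the disinterested directors present (14 − 1 = 13).
2/3 of 13 = 8.67, rounded up to 9.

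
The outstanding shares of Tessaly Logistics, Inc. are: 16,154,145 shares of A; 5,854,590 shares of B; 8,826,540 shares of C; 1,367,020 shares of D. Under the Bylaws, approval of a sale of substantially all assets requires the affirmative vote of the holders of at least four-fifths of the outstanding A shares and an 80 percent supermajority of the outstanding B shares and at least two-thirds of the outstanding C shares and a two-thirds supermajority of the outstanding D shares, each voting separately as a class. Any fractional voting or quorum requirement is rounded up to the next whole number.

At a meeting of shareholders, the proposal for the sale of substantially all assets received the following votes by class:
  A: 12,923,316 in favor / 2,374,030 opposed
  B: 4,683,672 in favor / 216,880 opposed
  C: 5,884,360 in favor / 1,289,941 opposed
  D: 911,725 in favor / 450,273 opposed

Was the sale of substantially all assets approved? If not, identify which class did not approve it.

Approved — every class gave the required vote.

A: 4/5 of 16154145 = 12923316; 12,923,316 required, 12,923,316 in favor — approved.
B: 4/5 of 5854590 = 4683672; 4,683,672 required, 4,683,672 in favor — approved.
C: 2/3 of 8826540 = 5884360; 5,884,360 required, 5,884,360 in favor — approved.
D: 2/3 of 1367020 = 911346.67, rounded up to 911347; 911,347 required, 911,725 in favor — approved.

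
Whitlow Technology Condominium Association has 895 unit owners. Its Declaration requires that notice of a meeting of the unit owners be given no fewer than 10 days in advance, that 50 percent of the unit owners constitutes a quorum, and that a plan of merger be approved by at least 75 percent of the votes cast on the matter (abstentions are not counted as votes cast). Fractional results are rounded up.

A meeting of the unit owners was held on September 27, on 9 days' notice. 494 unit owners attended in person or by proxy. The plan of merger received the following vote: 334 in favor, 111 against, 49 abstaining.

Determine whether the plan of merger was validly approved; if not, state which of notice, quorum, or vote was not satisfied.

Notice: 9 days given; 10 required. Not satisfied.
Quorum: 50% of 895 = 447.50, rounded up to 448; 494 present. Satisfied.
Vote: requires three-fourths of the votes cast (494 − 49 abstaining = 445); 3/4 of 445 = 333.75, rounded up to 334, so 334 needed; 334 in favor. Satisfied.

Invalid — notice requirement not satisfied.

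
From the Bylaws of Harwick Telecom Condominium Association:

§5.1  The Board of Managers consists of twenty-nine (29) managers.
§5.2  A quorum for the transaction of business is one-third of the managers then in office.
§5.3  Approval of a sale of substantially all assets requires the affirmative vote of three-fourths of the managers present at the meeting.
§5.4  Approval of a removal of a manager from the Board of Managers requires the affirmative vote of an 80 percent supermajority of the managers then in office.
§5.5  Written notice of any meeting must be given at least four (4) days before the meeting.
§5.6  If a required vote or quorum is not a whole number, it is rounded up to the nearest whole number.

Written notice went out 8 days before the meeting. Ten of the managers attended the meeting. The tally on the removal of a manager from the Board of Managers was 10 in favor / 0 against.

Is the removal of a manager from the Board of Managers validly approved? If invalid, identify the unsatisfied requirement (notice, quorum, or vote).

Notice: 8 days given; 4 required (8 ≥ 4). Satisfied.
Quorum: 10 present; quorum is 10. Satisfied.
Vote: the removal of a manager from the Board of Managers requires four-fifths of the managers then in office (29). 4/5 of 29 = 23.20, rounded up to 24, so 24 affirmative votes are needed; 10 voted in favor. Not satisfied.

Invalid — vote requirement not satisfied.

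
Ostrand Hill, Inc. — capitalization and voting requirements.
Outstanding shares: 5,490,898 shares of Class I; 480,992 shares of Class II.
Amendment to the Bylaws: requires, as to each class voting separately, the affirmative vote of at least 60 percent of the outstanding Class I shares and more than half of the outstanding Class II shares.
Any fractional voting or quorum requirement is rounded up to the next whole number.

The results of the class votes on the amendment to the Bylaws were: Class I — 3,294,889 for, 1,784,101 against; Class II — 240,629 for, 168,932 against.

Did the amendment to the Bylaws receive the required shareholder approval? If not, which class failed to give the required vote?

Approved — every class gave the required vote.

Class I: 3/5 of 5490898 = 3294538.80, rounded up to 3294539; 3,294,539 required, 3,294,889 in favor — approved.
Class II: a majority of 480992 is 240497; 240,497 required, 240,629 in favor — approved.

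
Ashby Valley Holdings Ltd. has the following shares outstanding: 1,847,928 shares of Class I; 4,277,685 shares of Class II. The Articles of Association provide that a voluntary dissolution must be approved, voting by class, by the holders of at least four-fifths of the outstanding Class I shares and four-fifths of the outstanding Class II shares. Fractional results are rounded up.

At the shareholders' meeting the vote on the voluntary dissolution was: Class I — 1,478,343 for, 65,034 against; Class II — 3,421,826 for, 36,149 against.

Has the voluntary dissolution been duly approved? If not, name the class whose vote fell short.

Class I: 4/5 of 1847928 = 1478342.40, rounded up to 1478343; 1,478,343 required, 1,478,343 in favor — approved.
Class II: 4/5 of 4277685 = 3422148; 3,422,148 required, 3,421,826 in favor — not approved.

Not approved — the Class II shares did not give the required vote.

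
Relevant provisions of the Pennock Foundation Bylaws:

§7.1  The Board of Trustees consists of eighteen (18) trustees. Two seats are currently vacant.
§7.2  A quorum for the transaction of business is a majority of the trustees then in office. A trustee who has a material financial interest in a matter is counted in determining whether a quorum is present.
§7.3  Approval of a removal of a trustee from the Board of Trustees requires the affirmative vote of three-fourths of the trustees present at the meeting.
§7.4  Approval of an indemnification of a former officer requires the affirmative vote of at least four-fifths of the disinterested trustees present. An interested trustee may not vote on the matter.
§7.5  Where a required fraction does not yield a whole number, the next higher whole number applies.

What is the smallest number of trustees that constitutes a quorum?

A majority of 16 is 9.

9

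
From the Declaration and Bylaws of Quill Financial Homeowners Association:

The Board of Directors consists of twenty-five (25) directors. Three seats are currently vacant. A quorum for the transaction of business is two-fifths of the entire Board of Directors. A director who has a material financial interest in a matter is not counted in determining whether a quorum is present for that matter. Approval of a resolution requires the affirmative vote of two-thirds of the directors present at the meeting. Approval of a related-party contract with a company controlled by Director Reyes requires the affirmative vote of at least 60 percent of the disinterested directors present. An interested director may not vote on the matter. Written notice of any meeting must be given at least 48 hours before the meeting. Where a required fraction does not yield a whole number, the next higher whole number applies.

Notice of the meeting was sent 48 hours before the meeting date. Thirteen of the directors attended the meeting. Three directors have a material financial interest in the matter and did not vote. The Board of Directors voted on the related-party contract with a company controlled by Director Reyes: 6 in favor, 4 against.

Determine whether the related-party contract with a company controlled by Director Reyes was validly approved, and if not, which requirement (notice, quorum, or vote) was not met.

Notice: 48 hours given; 48 required (48 ≥ 48). Satisfied.
Quorum: 13 present, but the 3 interested directors do not count, leaving 10. Quorum is 10. Satisfied.
Vote: the related-party contract with a company controlled by Director Reyes requires three-fifths of the disinterested directors present (13 − 3 = 10). 3/5 of 10 = 6, so 6 affirmative votes are needed; 6 voted in favor. Satisfied.

Valid — all requirements satisfied.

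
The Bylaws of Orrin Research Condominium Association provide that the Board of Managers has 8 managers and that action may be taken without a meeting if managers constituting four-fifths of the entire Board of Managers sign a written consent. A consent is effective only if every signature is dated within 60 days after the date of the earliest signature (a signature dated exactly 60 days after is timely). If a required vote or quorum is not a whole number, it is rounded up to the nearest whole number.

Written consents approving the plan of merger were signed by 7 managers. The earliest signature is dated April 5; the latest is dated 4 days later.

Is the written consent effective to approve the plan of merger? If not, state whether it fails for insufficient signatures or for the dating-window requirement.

Effective — both the signature and dating-window requirements are satisfied.

Signatures required: four-fifths of 8 — 4/5 of 8 = 6.40, rounded up to 7, so 7 needed; 7 signed. Sufficient.
Dating window: the latest signature is 4 days after the earliest; the limit is 60 days. Within the window.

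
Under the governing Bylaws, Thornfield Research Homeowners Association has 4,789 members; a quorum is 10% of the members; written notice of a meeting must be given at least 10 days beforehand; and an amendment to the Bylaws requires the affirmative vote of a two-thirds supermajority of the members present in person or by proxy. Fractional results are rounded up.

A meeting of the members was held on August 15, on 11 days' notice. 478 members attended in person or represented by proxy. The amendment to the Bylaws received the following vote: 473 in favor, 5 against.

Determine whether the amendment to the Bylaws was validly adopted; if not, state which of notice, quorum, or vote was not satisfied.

Notice: 11 days given; 10 required. Satisfied.
Quorum: 10% of 4,789 = 478.90, rounded up to 479; 478 present. Not satisfied.
Vote: requires two-thirds of those present (478); 2/3 of 478 = 318.67, rounded up to 319, so 319 needed; 473 in favor. Satisfied.

Invalid — quorum requirement not satisfied.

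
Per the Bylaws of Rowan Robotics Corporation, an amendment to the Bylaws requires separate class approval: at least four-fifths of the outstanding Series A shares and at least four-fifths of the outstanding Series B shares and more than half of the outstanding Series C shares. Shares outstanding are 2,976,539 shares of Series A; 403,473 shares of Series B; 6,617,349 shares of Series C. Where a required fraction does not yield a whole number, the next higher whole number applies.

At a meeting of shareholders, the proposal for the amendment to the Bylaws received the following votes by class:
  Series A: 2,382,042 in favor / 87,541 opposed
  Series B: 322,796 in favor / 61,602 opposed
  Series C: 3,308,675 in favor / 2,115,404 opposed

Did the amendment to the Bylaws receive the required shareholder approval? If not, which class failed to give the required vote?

Approved — every class gave the required vote.

Series A: 4/5 of 2976539 = 2381231.20, rounded up to 2381232; 2,381,232 required, 2,382,042 in favor — approved.
Series B: 4/5 of 403473 = 322778.40, rounded up to 322779; 322,779 required, 322,796 in favor — approved.
Series C: a majority of 6617349 is 3308675; 3,308,675 required, 3,308,675 in favor — approved.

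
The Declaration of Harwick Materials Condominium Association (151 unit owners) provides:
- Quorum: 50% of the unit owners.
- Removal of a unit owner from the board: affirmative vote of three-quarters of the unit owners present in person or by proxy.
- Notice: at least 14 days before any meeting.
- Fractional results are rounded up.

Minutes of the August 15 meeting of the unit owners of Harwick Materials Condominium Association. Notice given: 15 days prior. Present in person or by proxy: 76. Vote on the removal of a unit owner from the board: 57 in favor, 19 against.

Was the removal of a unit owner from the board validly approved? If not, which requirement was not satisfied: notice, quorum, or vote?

Notice: 15 days given; 14 required. Satisfied.
Quorum: 50% of 151 = 75.50, rounded up to 76; 76 present. Satisfied.
Vote: requires three-fourths of those present (76); 3/4 of 76 = 57, so 57 needed; 57 in favor. Satisfied.

Valid — all requirements satisfied.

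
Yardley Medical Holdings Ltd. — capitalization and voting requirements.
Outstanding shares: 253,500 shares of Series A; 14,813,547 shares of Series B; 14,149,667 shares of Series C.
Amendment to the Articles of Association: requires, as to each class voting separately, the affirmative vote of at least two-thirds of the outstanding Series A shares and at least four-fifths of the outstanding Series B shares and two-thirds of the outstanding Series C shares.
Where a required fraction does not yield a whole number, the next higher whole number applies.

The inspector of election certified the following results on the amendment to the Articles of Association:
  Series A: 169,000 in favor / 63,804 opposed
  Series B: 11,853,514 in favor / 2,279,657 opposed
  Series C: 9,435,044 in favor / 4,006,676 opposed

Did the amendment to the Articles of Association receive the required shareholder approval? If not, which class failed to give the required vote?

Approved — every class gave the required vote.

Series A: 2/3 of 253500 = 169000; 169,000 required, 169,000 in favor — approved.
Series B: 4/5 of 14813547 = 11850837.60, rounded up to 11850838; 11,850,838 required, 11,853,514 in favor — approved.
Series C: 2/3 of 14149667 = 9433111.33, rounded up to 9433112; 9,433,112 required, 9,435,044 in favor — approved.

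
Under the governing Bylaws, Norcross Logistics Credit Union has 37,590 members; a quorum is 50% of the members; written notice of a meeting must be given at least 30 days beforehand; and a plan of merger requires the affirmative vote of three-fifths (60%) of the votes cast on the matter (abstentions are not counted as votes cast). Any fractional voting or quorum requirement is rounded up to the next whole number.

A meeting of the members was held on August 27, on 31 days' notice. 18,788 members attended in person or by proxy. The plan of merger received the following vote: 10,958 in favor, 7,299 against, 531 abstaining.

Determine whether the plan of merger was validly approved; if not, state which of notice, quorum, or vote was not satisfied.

Notice: 31 days given; 30 required. Satisfied.
Quorum: 50% of 37,590 = 18,795; 18,788 present. Not satisfied.
Vote: requires three-fifths of the votes cast (18,788 − 531 abstaining = 18,257); 3/5 of 18257 = 10954.20, rounded up to 10955, so 10,955 needed; 10,958 in favor. Satisfied.

Invalid — quorum requirement not satisfied.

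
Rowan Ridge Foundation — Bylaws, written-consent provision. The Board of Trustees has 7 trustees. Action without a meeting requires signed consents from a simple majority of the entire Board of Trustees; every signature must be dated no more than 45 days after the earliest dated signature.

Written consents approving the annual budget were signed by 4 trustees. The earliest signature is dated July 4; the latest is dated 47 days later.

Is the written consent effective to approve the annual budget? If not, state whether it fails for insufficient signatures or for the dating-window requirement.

Not effective — dating-window requirement not satisfied.

Signatures required: a simple majority of 7 — a majority of 7 is 4, so 4 needed; 4 signed. Sufficient.
Dating window: the latest signature is 47 days after the earliest; the limit is 45 days. Outside the window.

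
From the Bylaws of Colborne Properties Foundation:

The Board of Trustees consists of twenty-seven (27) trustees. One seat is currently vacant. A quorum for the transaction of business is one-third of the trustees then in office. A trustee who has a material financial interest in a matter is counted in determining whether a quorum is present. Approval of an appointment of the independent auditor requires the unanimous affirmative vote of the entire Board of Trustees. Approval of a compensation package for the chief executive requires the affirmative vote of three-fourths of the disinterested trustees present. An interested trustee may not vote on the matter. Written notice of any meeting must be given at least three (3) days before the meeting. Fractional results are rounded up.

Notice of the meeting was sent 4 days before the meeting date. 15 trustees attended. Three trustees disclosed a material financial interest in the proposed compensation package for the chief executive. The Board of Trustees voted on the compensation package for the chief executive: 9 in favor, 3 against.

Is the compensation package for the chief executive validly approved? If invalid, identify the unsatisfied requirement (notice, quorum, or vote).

Valid — all requirements satisfied.

Notice: 4 days given; 3 required (4 ≥ 3). Satisfied.
Quorum: 15 present (interested trustees count toward quorum); quorum is 9. Satisfied.
Vote: the compensation package for the chief executive requires three-fourths of the disinterested trustees present (15 − 3 = 12). 3/4 of 12 = 9, so 9 affirmative votes are needed; 9 voted in favor. Satisfied.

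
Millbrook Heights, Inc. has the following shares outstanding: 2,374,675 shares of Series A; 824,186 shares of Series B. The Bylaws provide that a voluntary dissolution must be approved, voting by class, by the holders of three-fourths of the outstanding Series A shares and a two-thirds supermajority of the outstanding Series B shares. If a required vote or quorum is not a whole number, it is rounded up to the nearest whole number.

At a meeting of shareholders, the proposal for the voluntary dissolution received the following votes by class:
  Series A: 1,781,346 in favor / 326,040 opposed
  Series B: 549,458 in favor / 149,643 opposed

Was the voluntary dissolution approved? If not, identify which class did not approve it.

Series A: 3/4 of 2374675 = 1781006.25, rounded up to 1781007; 1,781,007 required, 1,781,346 in favor — approved.
Series B: 2/3 of 824186 = 549457.33, rounded up to 549458; 549,458 required, 549,458 in favor — approved.

Approved — every class gave the required vote.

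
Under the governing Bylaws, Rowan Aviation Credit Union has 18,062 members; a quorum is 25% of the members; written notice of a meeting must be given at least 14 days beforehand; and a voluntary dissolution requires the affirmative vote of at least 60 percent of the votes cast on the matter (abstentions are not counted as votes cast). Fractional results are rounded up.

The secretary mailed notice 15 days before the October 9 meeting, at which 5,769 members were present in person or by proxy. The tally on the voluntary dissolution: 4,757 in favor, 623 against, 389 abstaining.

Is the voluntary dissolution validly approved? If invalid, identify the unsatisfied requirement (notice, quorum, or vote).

Valid — all requirements satisfied.

Notice: 15 days given; 14 required. Satisfied.
Quorum: 25% of 18,062 = 4,515.50, rounded up to 4,516; 5,769 present. Satisfied.
Vote: requires three-fifths of the votes cast (5,769 − 389 abstaining = 5,380); 3/5 of 5380 = 3228, so 3,228 needed; 4,757 in favor. Satisfied.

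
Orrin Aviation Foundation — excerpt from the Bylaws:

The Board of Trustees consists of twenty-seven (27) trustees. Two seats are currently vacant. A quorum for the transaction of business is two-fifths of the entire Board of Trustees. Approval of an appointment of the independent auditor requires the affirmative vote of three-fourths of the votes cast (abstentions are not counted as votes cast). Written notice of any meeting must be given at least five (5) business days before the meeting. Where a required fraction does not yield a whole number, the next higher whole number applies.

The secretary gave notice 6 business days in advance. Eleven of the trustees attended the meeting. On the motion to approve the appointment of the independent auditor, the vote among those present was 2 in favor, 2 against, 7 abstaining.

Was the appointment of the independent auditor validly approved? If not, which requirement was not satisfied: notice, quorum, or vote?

Notice: 6 business days given; 5 required (6 ≥ 5). Satisfied.
Quorum: 11 present; quorum is 11. Satisfied.
Vote: the appointment of the independent auditor requires three-fourths of the votes cast (11 present − 7 abstaining = 4). 3/4 of 4 = 3, so 3 affirmative votes are needed; 2 voted in favor. Not satisfied.

Invalid — vote requirement not satisfied.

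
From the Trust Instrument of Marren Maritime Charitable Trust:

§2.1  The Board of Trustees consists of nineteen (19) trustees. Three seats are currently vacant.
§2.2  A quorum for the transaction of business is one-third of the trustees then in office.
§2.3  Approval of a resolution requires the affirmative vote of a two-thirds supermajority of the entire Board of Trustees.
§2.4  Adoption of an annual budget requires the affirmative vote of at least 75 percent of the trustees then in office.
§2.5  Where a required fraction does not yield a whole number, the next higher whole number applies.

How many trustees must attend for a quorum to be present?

1/3 of 16 = 5.33, rounded up to 6.

6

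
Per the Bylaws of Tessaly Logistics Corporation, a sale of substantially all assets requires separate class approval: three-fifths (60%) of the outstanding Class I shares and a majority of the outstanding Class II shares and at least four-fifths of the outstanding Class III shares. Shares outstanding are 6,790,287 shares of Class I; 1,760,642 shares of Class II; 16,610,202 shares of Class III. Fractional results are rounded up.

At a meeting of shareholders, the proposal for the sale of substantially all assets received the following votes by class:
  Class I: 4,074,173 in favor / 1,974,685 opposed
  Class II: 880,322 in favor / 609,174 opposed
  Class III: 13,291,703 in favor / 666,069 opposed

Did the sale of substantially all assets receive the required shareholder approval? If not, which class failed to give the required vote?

Class I: 3/5 of 6790287 = 4074172.20, rounded up to 4074173; 4,074,173 required, 4,074,173 in favor — approved.
Class II: a majority of 1760642 is 880322; 880,322 required, 880,322 in favor — approved.
Class III: 4/5 of 16610202 = 13288161.60, rounded up to 13288162; 13,288,162 required, 13,291,703 in favor — approved.

Approved — every class gave the required vote.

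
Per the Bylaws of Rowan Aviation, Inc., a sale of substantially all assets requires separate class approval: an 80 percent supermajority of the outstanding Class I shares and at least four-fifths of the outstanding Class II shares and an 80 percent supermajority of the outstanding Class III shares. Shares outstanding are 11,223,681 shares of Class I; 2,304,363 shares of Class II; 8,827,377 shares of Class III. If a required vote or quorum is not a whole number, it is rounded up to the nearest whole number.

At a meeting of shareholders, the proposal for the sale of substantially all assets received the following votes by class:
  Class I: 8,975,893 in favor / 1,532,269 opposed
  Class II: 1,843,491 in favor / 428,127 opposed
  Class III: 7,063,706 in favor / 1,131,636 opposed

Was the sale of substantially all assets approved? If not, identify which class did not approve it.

Class I: 4/5 of 11223681 = 8978944.80, rounded up to 8978945; 8,978,945 required, 8,975,893 in favor — not approved.
Class II: 4/5 of 2304363 = 1843490.40, rounded up to 1843491; 1,843,491 required, 1,843,491 in favor — approved.
Class III: 4/5 of 8827377 = 7061901.60, rounded up to 7061902; 7,061,902 required, 7,063,706 in favor — approved.

Not approved — the Class I shares did not give the required vote.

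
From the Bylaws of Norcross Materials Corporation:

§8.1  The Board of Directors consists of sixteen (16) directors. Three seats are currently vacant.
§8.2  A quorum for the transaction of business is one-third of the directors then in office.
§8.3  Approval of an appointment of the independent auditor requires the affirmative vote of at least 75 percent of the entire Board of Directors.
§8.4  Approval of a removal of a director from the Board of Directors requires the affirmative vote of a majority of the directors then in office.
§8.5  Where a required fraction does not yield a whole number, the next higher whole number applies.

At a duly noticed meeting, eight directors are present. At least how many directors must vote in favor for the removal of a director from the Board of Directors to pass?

7

The removal of a director from the Board of Directors requires a majority of the directors then in office (13).
A majority of 13 is 7.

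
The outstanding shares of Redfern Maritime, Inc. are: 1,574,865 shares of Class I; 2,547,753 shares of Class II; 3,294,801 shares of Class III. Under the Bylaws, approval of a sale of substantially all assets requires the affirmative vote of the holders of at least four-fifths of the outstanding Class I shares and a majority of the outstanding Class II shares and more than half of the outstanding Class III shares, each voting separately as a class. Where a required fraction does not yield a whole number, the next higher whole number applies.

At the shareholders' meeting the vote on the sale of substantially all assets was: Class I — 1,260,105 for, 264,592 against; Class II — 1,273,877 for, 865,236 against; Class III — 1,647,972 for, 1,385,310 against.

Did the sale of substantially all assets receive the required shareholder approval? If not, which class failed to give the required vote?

Approved — every class gave the required vote.

Class I: 4/5 of 1574865 = 1259892; 1,259,892 required, 1,260,105 in favor — approved.
Class II: a majority of 2547753 is 1273877; 1,273,877 required, 1,273,877 in favor — approved.
Class III: a majority of 3294801 is 1647401; 1,647,401 required, 1,647,972 in favor — approved.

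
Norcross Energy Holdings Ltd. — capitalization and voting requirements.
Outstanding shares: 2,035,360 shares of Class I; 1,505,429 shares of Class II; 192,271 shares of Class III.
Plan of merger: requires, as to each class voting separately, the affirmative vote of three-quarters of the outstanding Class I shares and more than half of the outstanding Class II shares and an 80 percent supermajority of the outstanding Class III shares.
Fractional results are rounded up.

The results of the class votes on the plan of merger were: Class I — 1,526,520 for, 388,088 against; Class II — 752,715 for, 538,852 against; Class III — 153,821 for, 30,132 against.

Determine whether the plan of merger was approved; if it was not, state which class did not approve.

Approved — every class gave the required vote.

Class I: 3/4 of 2035360 = 1526520; 1,526,520 required, 1,526,520 in favor — approved.
Class II: a majority of 1505429 is 752715; 752,715 required, 752,715 in favor — approved.
Class III: 4/5 of 192271 = 153816.80, rounded up to 153817; 153,817 required, 153,821 in favor — approved.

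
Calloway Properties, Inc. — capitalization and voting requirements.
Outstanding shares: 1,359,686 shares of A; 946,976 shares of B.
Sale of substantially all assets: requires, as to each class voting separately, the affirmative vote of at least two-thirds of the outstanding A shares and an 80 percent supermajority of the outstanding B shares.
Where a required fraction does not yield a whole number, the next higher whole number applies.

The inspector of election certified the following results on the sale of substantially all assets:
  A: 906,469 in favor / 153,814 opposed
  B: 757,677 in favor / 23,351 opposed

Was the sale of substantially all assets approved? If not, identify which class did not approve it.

Approved — every class gave the required vote.

A: 2/3 of 1359686 = 906457.33, rounded up to 906458; 906,458 required, 906,469 in favor — approved.
B: 4/5 of 946976 = 757580.80, rounded up to 757581; 757,581 required, 757,677 in favor — approved.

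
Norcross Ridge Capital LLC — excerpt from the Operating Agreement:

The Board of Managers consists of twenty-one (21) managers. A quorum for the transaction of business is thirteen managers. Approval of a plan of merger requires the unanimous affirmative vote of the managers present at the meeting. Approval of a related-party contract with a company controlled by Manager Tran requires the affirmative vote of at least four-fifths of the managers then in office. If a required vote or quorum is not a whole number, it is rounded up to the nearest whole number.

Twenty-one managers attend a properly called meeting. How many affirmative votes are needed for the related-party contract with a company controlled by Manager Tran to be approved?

17

The related-party contract with a company controlled by Manager Tran requires four-fifths of the managers then in office (21).
4/5 of 21 = 16.80, rounded up to 17.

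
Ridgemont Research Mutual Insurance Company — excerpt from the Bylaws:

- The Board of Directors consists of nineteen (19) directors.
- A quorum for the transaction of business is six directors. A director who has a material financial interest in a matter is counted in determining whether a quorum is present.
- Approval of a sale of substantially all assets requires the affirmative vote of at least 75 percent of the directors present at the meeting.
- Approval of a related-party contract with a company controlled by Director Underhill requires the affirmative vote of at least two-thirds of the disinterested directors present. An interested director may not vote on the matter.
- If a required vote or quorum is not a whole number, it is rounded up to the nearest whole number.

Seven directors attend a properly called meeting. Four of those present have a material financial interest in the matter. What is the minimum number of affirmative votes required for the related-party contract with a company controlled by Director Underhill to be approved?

2

The related-party contract with a company controlled by Director Underhill requires two-thirds of the disinterested directors present (7 − 4 = 3).
2/3 of 3 = 2.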